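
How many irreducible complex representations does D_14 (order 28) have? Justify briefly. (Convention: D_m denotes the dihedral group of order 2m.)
10

Reasoning: The number of irreducible complex representations of a finite group equals its number of conjugacy classes. D_14 has 10 conjugacy classes (n/2 + 3 for n even), so D_14 (order 28) has exactly 10 irreducible complex representations.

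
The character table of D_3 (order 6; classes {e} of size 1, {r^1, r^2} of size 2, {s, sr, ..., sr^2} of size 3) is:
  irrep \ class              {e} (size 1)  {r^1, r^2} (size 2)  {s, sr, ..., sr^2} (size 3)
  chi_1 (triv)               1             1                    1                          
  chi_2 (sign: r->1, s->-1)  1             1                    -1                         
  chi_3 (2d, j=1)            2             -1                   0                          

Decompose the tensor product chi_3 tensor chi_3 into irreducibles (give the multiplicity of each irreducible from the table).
chi_3 tensor chi_3 = chi_1 + chi_2 + chi_3 (all other irreducibles have multiplicity 0).

Justification: The character of a tensor product is the pointwise product (chi_3 * chi_3)(C) = chi_3(C) * chi_3(C):
  {e}: (2)*(2), {r^1, r^2}: (-1)*(-1), {s, sr, ..., sr^2}: (0)*(0)
so (chi_3 * chi_3) takes values
  {e} -> 4, {r^1, r^2} -> 1, {s, sr, ..., sr^2} -> 0.
Now take the inner product of this character with each irreducible chi from the table, <chi_3*chi_3, chi> = (1/6) sum_C |C| (chi_3*chi_3)(C) conj(chi(C)):
  <chi_3*chi_3, chi_1> = (1/6)[1*(4)*conj(1) + 2*(1)*conj(1) + 3*(0)*conj(1)]
      = (1/6)[(4) + (2) + (0)] = 6/6 = 1
  <chi_3*chi_3, chi_2> = (1/6)[1*(4)*conj(1) + 2*(1)*conj(1) + 3*(0)*conj(-1)]
      = (1/6)[(4) + (2) + (0)] = 6/6 = 1
  <chi_3*chi_3, chi_3> = (1/6)[1*(4)*conj(2) + 2*(1)*conj(-1) + 3*(0)*conj(0)]
      = (1/6)[(8) + (-2) + (0)] = 6/6 = 1
Hence the multiplicities are chi_1: 1, chi_2: 1, chi_3: 1. Dimension check: dim(chi_3)*dim(chi_3) = 2*2 = 4 and sum (mult * dim) = 1*1 + 1*1 + 1*2 = 4.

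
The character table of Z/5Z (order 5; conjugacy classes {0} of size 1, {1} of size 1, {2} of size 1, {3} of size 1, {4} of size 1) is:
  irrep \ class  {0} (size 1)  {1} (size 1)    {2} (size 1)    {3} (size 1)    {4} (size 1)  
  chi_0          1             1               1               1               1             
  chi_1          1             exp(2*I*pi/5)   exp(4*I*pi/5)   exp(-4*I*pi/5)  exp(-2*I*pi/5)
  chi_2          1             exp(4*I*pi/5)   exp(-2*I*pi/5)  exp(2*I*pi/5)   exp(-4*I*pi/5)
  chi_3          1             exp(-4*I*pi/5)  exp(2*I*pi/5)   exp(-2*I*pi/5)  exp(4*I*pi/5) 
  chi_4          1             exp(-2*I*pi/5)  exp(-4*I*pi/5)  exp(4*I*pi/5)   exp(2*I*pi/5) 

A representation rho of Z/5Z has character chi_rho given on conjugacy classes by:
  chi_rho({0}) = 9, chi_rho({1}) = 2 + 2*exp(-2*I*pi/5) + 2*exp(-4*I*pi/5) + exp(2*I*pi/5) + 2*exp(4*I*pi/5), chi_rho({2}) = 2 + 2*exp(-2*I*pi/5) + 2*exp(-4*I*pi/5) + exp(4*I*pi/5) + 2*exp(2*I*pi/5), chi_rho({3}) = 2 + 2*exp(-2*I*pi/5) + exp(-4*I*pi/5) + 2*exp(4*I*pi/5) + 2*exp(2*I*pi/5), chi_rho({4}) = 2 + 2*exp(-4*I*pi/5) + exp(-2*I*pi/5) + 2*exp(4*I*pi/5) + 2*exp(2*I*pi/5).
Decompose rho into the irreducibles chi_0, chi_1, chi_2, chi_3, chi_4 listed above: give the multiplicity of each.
Multiplicities: chi_0: 2, chi_1: 1, chi_2: 2, chi_3: 2, chi_4: 2.

Working: Use <chi_rho, chi> = (1/|G|) sum_C |C| * chi_rho(C) * conj(chi(C)) with |G| = 5 for each irreducible chi in the table:
  <chi_rho, chi_0> = (1/5)[1*(9)*conj(1) + 1*(2 + 2*exp(-2*I*pi/5) + 2*exp(-4*I*pi/5) + exp(2*I*pi/5) + 2*exp(4*I*pi/5))*conj(1) + 1*(2 + 2*exp(-2*I*pi/5) + 2*exp(-4*I*pi/5) + exp(4*I*pi/5) + 2*exp(2*I*pi/5))*conj(1) + 1*(2 + 2*exp(-2*I*pi/5) + exp(-4*I*pi/5) + 2*exp(4*I*pi/5) + 2*exp(2*I*pi/5))*conj(1) + 1*(2 + 2*exp(-4*I*pi/5) + exp(-2*I*pi/5) + 2*exp(4*I*pi/5) + 2*exp(2*I*pi/5))*conj(1)]
      = (1/5)[(9) + (2 + 2*exp(-2*I*pi/5) + 2*exp(-4*I*pi/5) + exp(2*I*pi/5) + 2*exp(4*I*pi/5)) + (2 + 2*exp(-2*I*pi/5) + 2*exp(-4*I*pi/5) + exp(4*I*pi/5) + 2*exp(2*I*pi/5)) + (2 + 2*exp(-2*I*pi/5) + exp(-4*I*pi/5) + 2*exp(4*I*pi/5) + 2*exp(2*I*pi/5)) + (2 + 2*exp(-4*I*pi/5) + exp(-2*I*pi/5) + 2*exp(4*I*pi/5) + 2*exp(2*I*pi/5))] = 10/5 = 2
  <chi_rho, chi_1> = (1/5)[1*(9)*conj(1) + 1*(2 + 2*exp(-2*I*pi/5) + 2*exp(-4*I*pi/5) + exp(2*I*pi/5) + 2*exp(4*I*pi/5))*conj(exp(2*I*pi/5)) + 1*(2 + 2*exp(-2*I*pi/5) + 2*exp(-4*I*pi/5) + exp(4*I*pi/5) + 2*exp(2*I*pi/5))*conj(exp(4*I*pi/5)) + 1*(2 + 2*exp(-2*I*pi/5) + exp(-4*I*pi/5) + 2*exp(4*I*pi/5) + 2*exp(2*I*pi/5))*conj(exp(-4*I*pi/5)) + 1*(2 + 2*exp(-4*I*pi/5) + exp(-2*I*pi/5) + 2*exp(4*I*pi/5) + 2*exp(2*I*pi/5))*conj(exp(-2*I*pi/5))]
      = (1/5)[(9) + (-1) + (-1) + (-1) + (-1)] = 5/5 = 1
  <chi_rho, chi_2> = (1/5)[1*(9)*conj(1) + 1*(2 + 2*exp(-2*I*pi/5) + 2*exp(-4*I*pi/5) + exp(2*I*pi/5) + 2*exp(4*I*pi/5))*conj(exp(4*I*pi/5)) + 1*(2 + 2*exp(-2*I*pi/5) + 2*exp(-4*I*pi/5) + exp(4*I*pi/5) + 2*exp(2*I*pi/5))*conj(exp(-2*I*pi/5)) + 1*(2 + 2*exp(-2*I*pi/5) + exp(-4*I*pi/5) + 2*exp(4*I*pi/5) + 2*exp(2*I*pi/5))*conj(exp(2*I*pi/5)) + 1*(2 + 2*exp(-4*I*pi/5) + exp(-2*I*pi/5) + 2*exp(4*I*pi/5) + 2*exp(2*I*pi/5))*conj(exp(-4*I*pi/5))]
      = (1/5)[(9) + (2 + 2*exp(-4*I*pi/5) + exp(-2*I*pi/5) + 2*exp(4*I*pi/5) + 2*exp(2*I*pi/5)) + (2 + 2*exp(-2*I*pi/5) + exp(-4*I*pi/5) + 2*exp(4*I*pi/5) + 2*exp(2*I*pi/5)) + (2 + 2*exp(-2*I*pi/5) + 2*exp(-4*I*pi/5) + exp(4*I*pi/5) + 2*exp(2*I*pi/5)) + (2 + 2*exp(-2*I*pi/5) + 2*exp(-4*I*pi/5) + exp(2*I*pi/5) + 2*exp(4*I*pi/5))] = 10/5 = 2
  <chi_rho, chi_3> = (1/5)[1*(9)*conj(1) + 1*(2 + 2*exp(-2*I*pi/5) + 2*exp(-4*I*pi/5) + exp(2*I*pi/5) + 2*exp(4*I*pi/5))*conj(exp(-4*I*pi/5)) + 1*(2 + 2*exp(-2*I*pi/5) + 2*exp(-4*I*pi/5) + exp(4*I*pi/5) + 2*exp(2*I*pi/5))*conj(exp(2*I*pi/5)) + 1*(2 + 2*exp(-2*I*pi/5) + exp(-4*I*pi/5) + 2*exp(4*I*pi/5) + 2*exp(2*I*pi/5))*conj(exp(-2*I*pi/5)) + 1*(2 + 2*exp(-4*I*pi/5) + exp(-2*I*pi/5) + 2*exp(4*I*pi/5) + 2*exp(2*I*pi/5))*conj(exp(4*I*pi/5))]
      = (1/5)[(9) + (2 + 2*exp(-2*I*pi/5) + exp(-4*I*pi/5) + 2*exp(4*I*pi/5) + 2*exp(2*I*pi/5)) + (2 + 2*exp(-2*I*pi/5) + 2*exp(-4*I*pi/5) + exp(2*I*pi/5) + 2*exp(4*I*pi/5)) + (2 + 2*exp(-4*I*pi/5) + exp(-2*I*pi/5) + 2*exp(4*I*pi/5) + 2*exp(2*I*pi/5)) + (2 + 2*exp(-2*I*pi/5) + 2*exp(-4*I*pi/5) + exp(4*I*pi/5) + 2*exp(2*I*pi/5))] = 10/5 = 2
  <chi_rho, chi_4> = (1/5)[1*(9)*conj(1) + 1*(2 + 2*exp(-2*I*pi/5) + 2*exp(-4*I*pi/5) + exp(2*I*pi/5) + 2*exp(4*I*pi/5))*conj(exp(-2*I*pi/5)) + 1*(2 + 2*exp(-2*I*pi/5) + 2*exp(-4*I*pi/5) + exp(4*I*pi/5) + 2*exp(2*I*pi/5))*conj(exp(-4*I*pi/5)) + 1*(2 + 2*exp(-2*I*pi/5) + exp(-4*I*pi/5) + 2*exp(4*I*pi/5) + 2*exp(2*I*pi/5))*conj(exp(4*I*pi/5)) + 1*(2 + 2*exp(-4*I*pi/5) + exp(-2*I*pi/5) + 2*exp(4*I*pi/5) + 2*exp(2*I*pi/5))*conj(exp(2*I*pi/5))]
      = (1/5)[(9) + (2 + 2*exp(-2*I*pi/5) + 2*exp(-4*I*pi/5) + exp(4*I*pi/5) + 2*exp(2*I*pi/5)) + (2 + 2*exp(-4*I*pi/5) + exp(-2*I*pi/5) + 2*exp(4*I*pi/5) + 2*exp(2*I*pi/5)) + (2 + 2*exp(-2*I*pi/5) + 2*exp(-4*I*pi/5) + exp(2*I*pi/5) + 2*exp(4*I*pi/5)) + (2 + 2*exp(-2*I*pi/5) + exp(-4*I*pi/5) + 2*exp(4*I*pi/5) + 2*exp(2*I*pi/5))] = 10/5 = 2
(Exp terms are combined using exp(i*s)*conj(exp(i*t)) = exp(i*(s-t)), and sums of them are collapsed using the identity that for every m > 1 the m distinct m-th roots of unity sum to 0, e.g. 1 + exp(2*I*pi/3) + exp(-2*I*pi/3) = 0.)
Dimension check: dim(rho) = sum (mult * dim) = 2*1 + 1*1 + 2*1 + 2*1 + 2*1 = 9 = chi_rho(e) = 9.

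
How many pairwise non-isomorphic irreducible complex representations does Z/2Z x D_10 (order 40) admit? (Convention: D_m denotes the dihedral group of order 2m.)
16

Justification: The number of irreducible complex representations of a finite group equals its number of conjugacy classes. For a direct product, #classes(G x H) = #classes(G) * #classes(H). Z/2Z has 2 classes (abelian), D_10 has 8 classes, so 2 * 8 = 16, so Z/2Z x D_10 (order 40) has exactly 16 irreducible complex representations.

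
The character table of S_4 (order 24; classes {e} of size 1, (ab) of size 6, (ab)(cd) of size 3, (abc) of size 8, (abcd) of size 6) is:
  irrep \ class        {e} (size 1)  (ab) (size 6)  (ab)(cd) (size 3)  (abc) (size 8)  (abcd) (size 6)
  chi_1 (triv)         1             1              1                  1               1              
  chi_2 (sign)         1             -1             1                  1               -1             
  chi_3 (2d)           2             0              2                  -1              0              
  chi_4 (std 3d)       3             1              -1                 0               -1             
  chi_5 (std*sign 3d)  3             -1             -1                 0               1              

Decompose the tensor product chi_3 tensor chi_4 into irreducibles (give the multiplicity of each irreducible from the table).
chi_3 tensor chi_4 = chi_4 + chi_5 (all other irreducibles have multiplicity 0).

Explanation: The character of a tensor product is the pointwise product (chi_3 * chi_4)(C) = chi_3(C) * chi_4(C):
  {e}: (2)*(3), (ab): (0)*(1), (ab)(cd): (2)*(-1), (abc): (-1)*(0), (abcd): (0)*(-1)
so (chi_3 * chi_4) takes values
  {e} -> 6, (ab) -> 0, (ab)(cd) -> -2, (abc) -> 0, (abcd) -> 0.
Now take the inner product of this character with each irreducible chi from the table, <chi_3*chi_4, chi> = (1/24) sum_C |C| (chi_3*chi_4)(C) conj(chi(C)):
  <chi_3*chi_4, chi_1> = (1/24)[1*(6)*conj(1) + 6*(0)*conj(1) + 3*(-2)*conj(1) + 8*(0)*conj(1) + 6*(0)*conj(1)]
      = (1/24)[(6) + (0) + (-6) + (0) + (0)] = 0/24 = 0
  <chi_3*chi_4, chi_2> = (1/24)[1*(6)*conj(1) + 6*(0)*conj(-1) + 3*(-2)*conj(1) + 8*(0)*conj(1) + 6*(0)*conj(-1)]
      = (1/24)[(6) + (0) + (-6) + (0) + (0)] = 0/24 = 0
  <chi_3*chi_4, chi_3> = (1/24)[1*(6)*conj(2) + 6*(0)*conj(0) + 3*(-2)*conj(2) + 8*(0)*conj(-1) + 6*(0)*conj(0)]
      = (1/24)[(12) + (0) + (-12) + (0) + (0)] = 0/24 = 0
  <chi_3*chi_4, chi_4> = (1/24)[1*(6)*conj(3) + 6*(0)*conj(1) + 3*(-2)*conj(-1) + 8*(0)*conj(0) + 6*(0)*conj(-1)]
      = (1/24)[(18) + (0) + (6) + (0) + (0)] = 24/24 = 1
  <chi_3*chi_4, chi_5> = (1/24)[1*(6)*conj(3) + 6*(0)*conj(-1) + 3*(-2)*conj(-1) + 8*(0)*conj(0) + 6*(0)*conj(1)]
      = (1/24)[(18) + (0) + (6) + (0) + (0)] = 24/24 = 1
Hence the multiplicities are chi_4: 1, chi_5: 1. Dimension check: dim(chi_3)*dim(chi_4) = 2*3 = 6 and sum (mult * dim) = 1*3 + 1*3 = 6.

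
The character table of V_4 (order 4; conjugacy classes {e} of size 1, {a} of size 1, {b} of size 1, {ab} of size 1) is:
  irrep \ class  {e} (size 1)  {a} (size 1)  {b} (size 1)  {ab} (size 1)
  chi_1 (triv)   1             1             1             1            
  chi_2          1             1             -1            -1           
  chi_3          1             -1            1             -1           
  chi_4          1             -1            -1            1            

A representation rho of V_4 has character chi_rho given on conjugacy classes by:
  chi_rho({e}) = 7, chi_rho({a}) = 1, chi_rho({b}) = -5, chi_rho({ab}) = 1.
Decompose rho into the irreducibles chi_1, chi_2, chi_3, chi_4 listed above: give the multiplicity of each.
Multiplicities: chi_1: 1, chi_2: 3, chi_3: 0, chi_4: 3.

Details: Use <chi_rho, chi> = (1/|G|) sum_C |C| * chi_rho(C) * conj(chi(C)) with |G| = 4 for each irreducible chi in the table:
  <chi_rho, chi_1> = (1/4)[1*(7)*conj(1) + 1*(1)*conj(1) + 1*(-5)*conj(1) + 1*(1)*conj(1)]
      = (1/4)[(7) + (1) + (-5) + (1)] = 4/4 = 1
  <chi_rho, chi_2> = (1/4)[1*(7)*conj(1) + 1*(1)*conj(1) + 1*(-5)*conj(-1) + 1*(1)*conj(-1)]
      = (1/4)[(7) + (1) + (5) + (-1)] = 12/4 = 3
  <chi_rho, chi_3> = (1/4)[1*(7)*conj(1) + 1*(1)*conj(-1) + 1*(-5)*conj(1) + 1*(1)*conj(-1)]
      = (1/4)[(7) + (-1) + (-5) + (-1)] = 0/4 = 0
  <chi_rho, chi_4> = (1/4)[1*(7)*conj(1) + 1*(1)*conj(-1) + 1*(-5)*conj(-1) + 1*(1)*conj(1)]
      = (1/4)[(7) + (-1) + (5) + (1)] = 12/4 = 3
Dimension check: dim(rho) = sum (mult * dim) = 1*1 + 3*1 + 0*1 + 3*1 = 7 = chi_rho(e) = 7.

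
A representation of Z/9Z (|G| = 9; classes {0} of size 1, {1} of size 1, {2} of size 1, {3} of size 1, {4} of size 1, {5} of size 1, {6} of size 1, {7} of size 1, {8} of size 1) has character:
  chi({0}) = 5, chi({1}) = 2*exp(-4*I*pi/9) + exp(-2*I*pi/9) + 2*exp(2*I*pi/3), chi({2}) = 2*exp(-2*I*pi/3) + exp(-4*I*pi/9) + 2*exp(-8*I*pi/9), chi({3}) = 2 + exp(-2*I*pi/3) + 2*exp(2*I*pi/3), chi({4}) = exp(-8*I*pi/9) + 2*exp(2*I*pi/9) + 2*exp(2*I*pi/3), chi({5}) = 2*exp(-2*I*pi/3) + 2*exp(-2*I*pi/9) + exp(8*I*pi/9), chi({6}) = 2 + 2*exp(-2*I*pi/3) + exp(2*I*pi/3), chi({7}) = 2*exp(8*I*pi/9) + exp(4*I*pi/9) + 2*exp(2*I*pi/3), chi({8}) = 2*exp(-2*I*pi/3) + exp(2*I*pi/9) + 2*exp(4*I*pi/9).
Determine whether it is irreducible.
Not irreducible (reducible): <chi, chi> = 9 > 1.

Solution. <chi, chi> = (1/|G|) sum_C |C| * |chi(C)|^2 = (1/9)[1*|5|^2 + 1*|2*exp(-4*I*pi/9) + exp(-2*I*pi/9) + 2*exp(2*I*pi/3)|^2 + 1*|2*exp(-2*I*pi/3) + exp(-4*I*pi/9) + 2*exp(-8*I*pi/9)|^2 + 1*|2 + exp(-2*I*pi/3) + 2*exp(2*I*pi/3)|^2 + 1*|exp(-8*I*pi/9) + 2*exp(2*I*pi/9) + 2*exp(2*I*pi/3)|^2 + 1*|2*exp(-2*I*pi/3) + 2*exp(-2*I*pi/9) + exp(8*I*pi/9)|^2 + 1*|2 + 2*exp(-2*I*pi/3) + exp(2*I*pi/3)|^2 + 1*|2*exp(8*I*pi/9) + exp(4*I*pi/9) + 2*exp(2*I*pi/3)|^2 + 1*|2*exp(-2*I*pi/3) + exp(2*I*pi/9) + 2*exp(4*I*pi/9)|^2]
  = (1/9)[(25) + (9 + 6*exp(-8*I*pi/9) + 2*exp(-2*I*pi/9) + 2*exp(2*I*pi/9) + 6*exp(8*I*pi/9)) + (9 + 6*exp(-2*I*pi/9) + 2*exp(-4*I*pi/9) + 2*exp(4*I*pi/9) + 6*exp(2*I*pi/9)) + (1) + (9 + 6*exp(-4*I*pi/9) + 2*exp(-8*I*pi/9) + 2*exp(8*I*pi/9) + 6*exp(4*I*pi/9)) + (9 + 6*exp(-4*I*pi/9) + 2*exp(-8*I*pi/9) + 2*exp(8*I*pi/9) + 6*exp(4*I*pi/9)) + (1) + (9 + 6*exp(-2*I*pi/9) + 2*exp(-4*I*pi/9) + 2*exp(4*I*pi/9) + 6*exp(2*I*pi/9)) + (9 + 6*exp(-8*I*pi/9) + 2*exp(-2*I*pi/9) + 2*exp(2*I*pi/9) + 6*exp(8*I*pi/9))] = 81/9 = 9.
(Exp terms are combined using exp(i*s)*conj(exp(i*t)) = exp(i*(s-t)), and sums of them are collapsed using the identity that for every m > 1 the m distinct m-th roots of unity sum to 0, e.g. 1 + exp(2*I*pi/3) + exp(-2*I*pi/3) = 0.)
A character is irreducible iff <chi, chi> = 1, so this representation is reducible.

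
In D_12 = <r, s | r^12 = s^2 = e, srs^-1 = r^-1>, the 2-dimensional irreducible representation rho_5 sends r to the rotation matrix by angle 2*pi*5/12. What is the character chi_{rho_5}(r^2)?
chi_{rho_5}(r^2) = 2*cos(2*pi*5*2/12) = 1

Proof sketch: rho_5(r^2) is rotation by angle 2*pi*5*2/12, whose trace is 2*cos(2*pi*5*2/12) = 1.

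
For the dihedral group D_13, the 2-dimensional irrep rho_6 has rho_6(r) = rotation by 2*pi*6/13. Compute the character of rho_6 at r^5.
chi_{rho_6}(r^5) = 2*cos(2*pi*6*5/13) = -2*cos(5*pi/13)

Proof sketch: rho_6(r^5) is rotation by angle 2*pi*6*5/13, whose trace is 2*cos(2*pi*6*5/13) = -2*cos(5*pi/13).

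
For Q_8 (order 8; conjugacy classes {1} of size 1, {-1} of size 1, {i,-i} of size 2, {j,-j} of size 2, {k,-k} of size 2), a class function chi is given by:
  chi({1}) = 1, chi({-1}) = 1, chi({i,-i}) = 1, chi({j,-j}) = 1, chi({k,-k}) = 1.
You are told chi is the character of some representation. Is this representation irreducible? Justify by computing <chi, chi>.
Irreducible: <chi, chi> = 1.

Reasoning: <chi, chi> = (1/|G|) sum_C |C| * |chi(C)|^2 = (1/8)[1*|1|^2 + 1*|1|^2 + 2*|1|^2 + 2*|1|^2 + 2*|1|^2]
  = (1/8)[(1) + (1) + (2) + (2) + (2)] = 8/8 = 1.
A character is irreducible iff <chi, chi> = 1, so this representation is irreducible.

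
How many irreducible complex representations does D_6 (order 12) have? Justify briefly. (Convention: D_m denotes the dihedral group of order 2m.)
6

Working: The number of irreducible complex representations of a finite group equals its number of conjugacy classes. D_6 has 6 conjugacy classes (n/2 + 3 for n even), so D_6 (order 12) has exactly 6 irreducible complex representations.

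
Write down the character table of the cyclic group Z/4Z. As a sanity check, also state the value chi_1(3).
Character table of Z/4Z (irreps indexed chi_0,...,chi_3 with chi_k(m) = zeta_4^(k*m), zeta_4 = exp(2*pi*i/4)):
  irrep \ class  {0} (size 1)  {1} (size 1)  {2} (size 1)  {3} (size 1)
  chi_0          1             1             1             1           
  chi_1          1             I             -1            -I          
  chi_2          1             -1            1             -1          
  chi_3          1             -I            -1            I           

Spot check: chi_1(3) = zeta_4^(1*3) = zeta_4^3 = -I.

Derivation: Z/4Z is abelian, so all 4 irreducible complex representations are 1-dimensional. They are given by chi_k(m) = zeta_4^(k*m) for k = 0,...,3. Row orthogonality: sum_m chi_k(m) conj(chi_l(m)) = 4 * [k = l].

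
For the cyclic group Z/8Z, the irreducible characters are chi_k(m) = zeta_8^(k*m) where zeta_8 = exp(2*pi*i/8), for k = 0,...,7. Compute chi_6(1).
chi_6(1) = zeta_8^6 = -I

Reasoning: chi_6(1) = zeta_8^(6*1) = zeta_8^6. Since zeta_8^8 = 1, this equals zeta_8^6 = exp(2*pi*i*6/8) = -I.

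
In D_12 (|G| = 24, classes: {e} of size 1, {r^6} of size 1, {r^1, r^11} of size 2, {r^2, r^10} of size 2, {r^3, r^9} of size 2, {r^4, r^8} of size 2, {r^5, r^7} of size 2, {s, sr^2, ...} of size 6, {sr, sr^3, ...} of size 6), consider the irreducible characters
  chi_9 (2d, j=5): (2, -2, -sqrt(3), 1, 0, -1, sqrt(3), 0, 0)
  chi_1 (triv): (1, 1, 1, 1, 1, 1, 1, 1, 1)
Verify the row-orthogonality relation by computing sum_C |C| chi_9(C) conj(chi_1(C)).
Sum = 0; so <chi_9, chi_1> = 0 (distinct irreducibles are orthogonal).

Compute term by term over conjugacy classes (|C| * chi_9(C) * conj(chi_1(C))):
  1*(2)*conj(1) + 1*(-2)*conj(1) + 2*(-sqrt(3))*conj(1) + 2*(1)*conj(1) + 2*(0)*conj(1) + 2*(-1)*conj(1) + 2*(sqrt(3))*conj(1) + 6*(0)*conj(1) + 6*(0)*conj(1)
  = (2) + (-2) + (-2*sqrt(3)) + (2) + (0) + (-2) + (2*sqrt(3)) + (0) + (0)
  = 0.
Dividing by |G| = 24 gives 0/24 = 0, matching the row-orthogonality relation <chi_9, chi_1> = [chi_9 = chi_1].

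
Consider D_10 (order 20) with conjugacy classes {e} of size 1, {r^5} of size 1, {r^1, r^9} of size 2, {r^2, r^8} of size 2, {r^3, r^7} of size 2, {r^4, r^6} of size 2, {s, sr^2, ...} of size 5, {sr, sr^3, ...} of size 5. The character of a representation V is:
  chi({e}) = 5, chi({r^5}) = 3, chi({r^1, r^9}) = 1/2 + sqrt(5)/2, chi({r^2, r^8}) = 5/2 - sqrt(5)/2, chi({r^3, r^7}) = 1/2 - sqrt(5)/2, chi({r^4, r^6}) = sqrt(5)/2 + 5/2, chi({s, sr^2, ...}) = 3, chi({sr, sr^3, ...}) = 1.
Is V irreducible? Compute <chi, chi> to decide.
Not irreducible (reducible): <chi, chi> = 6 > 1.

Justification: <chi, chi> = (1/|G|) sum_C |C| * |chi(C)|^2 = (1/20)[1*|5|^2 + 1*|3|^2 + 2*|1/2 + sqrt(5)/2|^2 + 2*|5/2 - sqrt(5)/2|^2 + 2*|1/2 - sqrt(5)/2|^2 + 2*|sqrt(5)/2 + 5/2|^2 + 5*|3|^2 + 5*|1|^2]
  = (1/20)[(25) + (9) + (sqrt(5) + 3) + (15 - 5*sqrt(5)) + (3 - sqrt(5)) + (5*sqrt(5) + 15) + (45) + (5)] = 120/20 = 6.
A character is irreducible iff <chi, chi> = 1, so this representation is reducible.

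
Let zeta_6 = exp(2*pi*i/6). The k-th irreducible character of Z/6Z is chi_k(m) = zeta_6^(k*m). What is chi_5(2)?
chi_5(2) = zeta_6^10 = exp(-2*I*pi/3)

Explanation: chi_5(2) = zeta_6^(5*2) = zeta_6^10. Since zeta_6^6 = 1, this equals zeta_6^4 = exp(2*pi*i*4/6) = exp(-2*I*pi/3).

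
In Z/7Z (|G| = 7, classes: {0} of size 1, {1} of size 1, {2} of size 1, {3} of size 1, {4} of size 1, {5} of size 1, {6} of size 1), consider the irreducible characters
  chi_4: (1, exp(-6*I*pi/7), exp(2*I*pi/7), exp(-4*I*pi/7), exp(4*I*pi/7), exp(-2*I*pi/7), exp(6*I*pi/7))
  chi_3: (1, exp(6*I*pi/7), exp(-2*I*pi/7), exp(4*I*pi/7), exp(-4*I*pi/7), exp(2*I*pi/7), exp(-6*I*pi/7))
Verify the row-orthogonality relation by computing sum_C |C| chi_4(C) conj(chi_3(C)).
Sum = 0; so <chi_4, chi_3> = 0 (distinct irreducibles are orthogonal).

Why: Compute term by term over conjugacy classes (|C| * chi_4(C) * conj(chi_3(C))):
  1*(1)*conj(1) + 1*(exp(-6*I*pi/7))*conj(exp(6*I*pi/7)) + 1*(exp(2*I*pi/7))*conj(exp(-2*I*pi/7)) + 1*(exp(-4*I*pi/7))*conj(exp(4*I*pi/7)) + 1*(exp(4*I*pi/7))*conj(exp(-4*I*pi/7)) + 1*(exp(-2*I*pi/7))*conj(exp(2*I*pi/7)) + 1*(exp(6*I*pi/7))*conj(exp(-6*I*pi/7))
  = (1) + (exp(2*I*pi/7)) + (exp(4*I*pi/7)) + (exp(6*I*pi/7)) + (exp(-6*I*pi/7)) + (exp(-4*I*pi/7)) + (exp(-2*I*pi/7))
  = 0.
(Exp terms are combined using exp(i*s)*conj(exp(i*t)) = exp(i*(s-t)), and sums of them are collapsed using the identity that for every m > 1 the m distinct m-th roots of unity sum to 0, e.g. 1 + exp(2*I*pi/3) + exp(-2*I*pi/3) = 0.)
Dividing by |G| = 7 gives 0/7 = 0, matching the row-orthogonality relation <chi_4, chi_3> = [chi_4 = chi_3].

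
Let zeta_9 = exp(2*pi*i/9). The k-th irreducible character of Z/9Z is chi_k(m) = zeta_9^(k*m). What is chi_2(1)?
chi_2(1) = zeta_9^2 = exp(4*I*pi/9)

Solution. chi_2(1) = zeta_9^(2*1) = zeta_9^2. Since zeta_9^9 = 1, this equals zeta_9^2 = exp(2*pi*i*2/9) = exp(4*I*pi/9).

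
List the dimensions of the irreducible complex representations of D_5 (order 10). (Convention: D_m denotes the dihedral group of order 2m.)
Dimensions: 1, 1, 2, 2

Why: There are 4 irreducibles (= number of conjugacy classes). Their dimensions d_i satisfy sum d_i^2 = |G| = 10: 1 + 1 + 4 + 4 = 10.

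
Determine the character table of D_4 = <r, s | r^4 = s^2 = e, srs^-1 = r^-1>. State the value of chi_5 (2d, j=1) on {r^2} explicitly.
Conjugacy classes: {e} of size 1, {r^2} of size 1, {r^1, r^3} of size 2, {s, sr^2, ...} of size 2, {sr, sr^3, ...} of size 2.
Character table:
  irrep \ class              {e} (size 1)  {r^2} (size 1)  {r^1, r^3} (size 2)  {s, sr^2, ...} (size 2)  {sr, sr^3, ...} (size 2)
  chi_1 (triv)               1             1               1                    1                        1                       
  chi_2 (sign: r->1, s->-1)  1             1               1                    -1                       -1                      
  chi_3 (r->-1, s->1)        1             1               -1                   1                        -1                      
  chi_4 (r->-1, s->-1)       1             1               -1                   -1                       1                       
  chi_5 (2d, j=1)            2             -2              0                    0                        0                       

Spot check: chi_5 (2d, j=1) on {r^2} = -2.

Solution. D_4 has order 2*4 = 8 with 5 conjugacy classes, hence 5 irreducibles. Sum of squared dims 1 + 1 + 1 + 1 + 4 = 8 = |G|. Linear characters come from the abelianisation; the 2-dimensional irreps have character r^k -> 2*cos(2*pi*j*k/4), reflections -> 0.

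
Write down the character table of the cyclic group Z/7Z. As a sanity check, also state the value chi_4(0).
Character table of Z/7Z (irreps indexed chi_0,...,chi_6 with chi_k(m) = zeta_7^(k*m), zeta_7 = exp(2*pi*i/7)):
  irrep \ class  {0} (size 1)  {1} (size 1)    {2} (size 1)    {3} (size 1)    {4} (size 1)    {5} (size 1)    {6} (size 1)  
  chi_0          1             1               1               1               1               1               1             
  chi_1          1             exp(2*I*pi/7)   exp(4*I*pi/7)   exp(6*I*pi/7)   exp(-6*I*pi/7)  exp(-4*I*pi/7)  exp(-2*I*pi/7)
  chi_2          1             exp(4*I*pi/7)   exp(-6*I*pi/7)  exp(-2*I*pi/7)  exp(2*I*pi/7)   exp(6*I*pi/7)   exp(-4*I*pi/7)
  chi_3          1             exp(6*I*pi/7)   exp(-2*I*pi/7)  exp(4*I*pi/7)   exp(-4*I*pi/7)  exp(2*I*pi/7)   exp(-6*I*pi/7)
  chi_4          1             exp(-6*I*pi/7)  exp(2*I*pi/7)   exp(-4*I*pi/7)  exp(4*I*pi/7)   exp(-2*I*pi/7)  exp(6*I*pi/7) 
  chi_5          1             exp(-4*I*pi/7)  exp(6*I*pi/7)   exp(2*I*pi/7)   exp(-2*I*pi/7)  exp(-6*I*pi/7)  exp(4*I*pi/7) 
  chi_6          1             exp(-2*I*pi/7)  exp(-4*I*pi/7)  exp(-6*I*pi/7)  exp(6*I*pi/7)   exp(4*I*pi/7)   exp(2*I*pi/7) 

Spot check: chi_4(0) = zeta_7^(4*0) = zeta_7^0 = 1.

Explanation: Z/7Z is abelian, so all 7 irreducible complex representations are 1-dimensional. They are given by chi_k(m) = zeta_7^(k*m) for k = 0,...,6. Row orthogonality: sum_m chi_k(m) conj(chi_l(m)) = 7 * [k = l].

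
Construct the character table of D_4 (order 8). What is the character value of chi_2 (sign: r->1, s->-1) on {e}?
Conjugacy classes: {e} of size 1, {r^2} of size 1, {r^1, r^3} of size 2, {s, sr^2, ...} of size 2, {sr, sr^3, ...} of size 2.
Character table:
  irrep \ class              {e} (size 1)  {r^2} (size 1)  {r^1, r^3} (size 2)  {s, sr^2, ...} (size 2)  {sr, sr^3, ...} (size 2)
  chi_1 (triv)               1             1               1                    1                        1                       
  chi_2 (sign: r->1, s->-1)  1             1               1                    -1                       -1                      
  chi_3 (r->-1, s->1)        1             1               -1                   1                        -1                      
  chi_4 (r->-1, s->-1)       1             1               -1                   -1                       1                       
  chi_5 (2d, j=1)            2             -2              0                    0                        0                       

Spot check: chi_2 (sign: r->1, s->-1) on {e} = 1.

Justification: D_4 has order 2*4 = 8 with 5 conjugacy classes, hence 5 irreducibles. Sum of squared dims 1 + 1 + 1 + 1 + 4 = 8 = |G|. Linear characters come from the abelianisation; the 2-dimensional irreps have character r^k -> 2*cos(2*pi*j*k/4), reflections -> 0.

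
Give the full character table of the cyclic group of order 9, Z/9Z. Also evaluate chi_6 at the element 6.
Character table of Z/9Z (irreps indexed chi_0,...,chi_8 with chi_k(m) = zeta_9^(k*m), zeta_9 = exp(2*pi*i/9)):
  irrep \ class  {0} (size 1)  {1} (size 1)    {2} (size 1)    {3} (size 1)    {4} (size 1)    {5} (size 1)    {6} (size 1)    {7} (size 1)    {8} (size 1)  
  chi_0          1             1               1               1               1               1               1               1               1             
  chi_1          1             exp(2*I*pi/9)   exp(4*I*pi/9)   exp(2*I*pi/3)   exp(8*I*pi/9)   exp(-8*I*pi/9)  exp(-2*I*pi/3)  exp(-4*I*pi/9)  exp(-2*I*pi/9)
  chi_2          1             exp(4*I*pi/9)   exp(8*I*pi/9)   exp(-2*I*pi/3)  exp(-2*I*pi/9)  exp(2*I*pi/9)   exp(2*I*pi/3)   exp(-8*I*pi/9)  exp(-4*I*pi/9)
  chi_3          1             exp(2*I*pi/3)   exp(-2*I*pi/3)  1               exp(2*I*pi/3)   exp(-2*I*pi/3)  1               exp(2*I*pi/3)   exp(-2*I*pi/3)
  chi_4          1             exp(8*I*pi/9)   exp(-2*I*pi/9)  exp(2*I*pi/3)   exp(-4*I*pi/9)  exp(4*I*pi/9)   exp(-2*I*pi/3)  exp(2*I*pi/9)   exp(-8*I*pi/9)
  chi_5          1             exp(-8*I*pi/9)  exp(2*I*pi/9)   exp(-2*I*pi/3)  exp(4*I*pi/9)   exp(-4*I*pi/9)  exp(2*I*pi/3)   exp(-2*I*pi/9)  exp(8*I*pi/9) 
  chi_6          1             exp(-2*I*pi/3)  exp(2*I*pi/3)   1               exp(-2*I*pi/3)  exp(2*I*pi/3)   1               exp(-2*I*pi/3)  exp(2*I*pi/3) 
  chi_7          1             exp(-4*I*pi/9)  exp(-8*I*pi/9)  exp(2*I*pi/3)   exp(2*I*pi/9)   exp(-2*I*pi/9)  exp(-2*I*pi/3)  exp(8*I*pi/9)   exp(4*I*pi/9) 
  chi_8          1             exp(-2*I*pi/9)  exp(-4*I*pi/9)  exp(-2*I*pi/3)  exp(-8*I*pi/9)  exp(8*I*pi/9)   exp(2*I*pi/3)   exp(4*I*pi/9)   exp(2*I*pi/9) 

Spot check: chi_6(6) = zeta_9^(6*6) = zeta_9^36 = 1.

Details: Z/9Z is abelian, so all 9 irreducible complex representations are 1-dimensional. They are given by chi_k(m) = zeta_9^(k*m) for k = 0,...,8. Row orthogonality: sum_m chi_k(m) conj(chi_l(m)) = 9 * [k = l].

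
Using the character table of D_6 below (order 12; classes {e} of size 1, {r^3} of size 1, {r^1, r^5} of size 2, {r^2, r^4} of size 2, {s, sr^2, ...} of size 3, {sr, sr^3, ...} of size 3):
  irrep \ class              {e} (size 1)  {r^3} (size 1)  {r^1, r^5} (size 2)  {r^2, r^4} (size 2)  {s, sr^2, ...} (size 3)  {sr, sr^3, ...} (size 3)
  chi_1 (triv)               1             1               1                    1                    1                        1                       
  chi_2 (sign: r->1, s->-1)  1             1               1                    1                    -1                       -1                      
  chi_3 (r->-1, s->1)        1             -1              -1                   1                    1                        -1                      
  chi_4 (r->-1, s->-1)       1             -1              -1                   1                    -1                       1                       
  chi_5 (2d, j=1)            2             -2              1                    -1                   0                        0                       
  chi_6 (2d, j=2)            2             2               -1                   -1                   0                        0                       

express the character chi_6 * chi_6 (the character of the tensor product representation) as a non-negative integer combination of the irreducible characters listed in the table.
chi_6 tensor chi_6 = chi_1 + chi_2 + chi_6 (all other irreducibles have multiplicity 0).

Details: The character of a tensor product is the pointwise product (chi_6 * chi_6)(C) = chi_6(C) * chi_6(C):
  {e}: (2)*(2), {r^3}: (2)*(2), {r^1, r^5}: (-1)*(-1), {r^2, r^4}: (-1)*(-1), {s, sr^2, ...}: (0)*(0), {sr, sr^3, ...}: (0)*(0)
so (chi_6 * chi_6) takes values
  {e} -> 4, {r^3} -> 4, {r^1, r^5} -> 1, {r^2, r^4} -> 1, {s, sr^2, ...} -> 0, {sr, sr^3, ...} -> 0.
Now take the inner product of this character with each irreducible chi from the table, <chi_6*chi_6, chi> = (1/12) sum_C |C| (chi_6*chi_6)(C) conj(chi(C)):
  <chi_6*chi_6, chi_1> = (1/12)[1*(4)*conj(1) + 1*(4)*conj(1) + 2*(1)*conj(1) + 2*(1)*conj(1) + 3*(0)*conj(1) + 3*(0)*conj(1)]
      = (1/12)[(4) + (4) + (2) + (2) + (0) + (0)] = 12/12 = 1
  <chi_6*chi_6, chi_2> = (1/12)[1*(4)*conj(1) + 1*(4)*conj(1) + 2*(1)*conj(1) + 2*(1)*conj(1) + 3*(0)*conj(-1) + 3*(0)*conj(-1)]
      = (1/12)[(4) + (4) + (2) + (2) + (0) + (0)] = 12/12 = 1
  <chi_6*chi_6, chi_3> = (1/12)[1*(4)*conj(1) + 1*(4)*conj(-1) + 2*(1)*conj(-1) + 2*(1)*conj(1) + 3*(0)*conj(1) + 3*(0)*conj(-1)]
      = (1/12)[(4) + (-4) + (-2) + (2) + (0) + (0)] = 0/12 = 0
  <chi_6*chi_6, chi_4> = (1/12)[1*(4)*conj(1) + 1*(4)*conj(-1) + 2*(1)*conj(-1) + 2*(1)*conj(1) + 3*(0)*conj(-1) + 3*(0)*conj(1)]
      = (1/12)[(4) + (-4) + (-2) + (2) + (0) + (0)] = 0/12 = 0
  <chi_6*chi_6, chi_5> = (1/12)[1*(4)*conj(2) + 1*(4)*conj(-2) + 2*(1)*conj(1) + 2*(1)*conj(-1) + 3*(0)*conj(0) + 3*(0)*conj(0)]
      = (1/12)[(8) + (-8) + (2) + (-2) + (0) + (0)] = 0/12 = 0
  <chi_6*chi_6, chi_6> = (1/12)[1*(4)*conj(2) + 1*(4)*conj(2) + 2*(1)*conj(-1) + 2*(1)*conj(-1) + 3*(0)*conj(0) + 3*(0)*conj(0)]
      = (1/12)[(8) + (8) + (-2) + (-2) + (0) + (0)] = 12/12 = 1
Hence the multiplicities are chi_1: 1, chi_2: 1, chi_6: 1. Dimension check: dim(chi_6)*dim(chi_6) = 2*2 = 4 and sum (mult * dim) = 1*1 + 1*1 + 1*2 = 4.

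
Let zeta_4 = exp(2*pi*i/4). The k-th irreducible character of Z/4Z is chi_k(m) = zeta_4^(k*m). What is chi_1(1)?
chi_1(1) = zeta_4^1 = I

Explanation: chi_1(1) = zeta_4^(1*1) = zeta_4^1. Since zeta_4^4 = 1, this equals zeta_4^1 = exp(2*pi*i*1/4) = I.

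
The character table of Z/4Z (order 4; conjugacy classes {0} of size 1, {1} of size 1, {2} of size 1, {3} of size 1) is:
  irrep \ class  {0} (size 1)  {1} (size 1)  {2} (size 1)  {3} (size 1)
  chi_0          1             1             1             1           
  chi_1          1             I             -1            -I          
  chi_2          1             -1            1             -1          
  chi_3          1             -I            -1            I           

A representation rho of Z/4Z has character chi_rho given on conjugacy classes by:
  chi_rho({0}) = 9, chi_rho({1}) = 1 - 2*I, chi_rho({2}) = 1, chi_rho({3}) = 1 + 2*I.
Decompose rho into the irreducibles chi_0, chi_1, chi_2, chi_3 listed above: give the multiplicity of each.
Multiplicities: chi_0: 3, chi_1: 1, chi_2: 2, chi_3: 3.

Reasoning: Use <chi_rho, chi> = (1/|G|) sum_C |C| * chi_rho(C) * conj(chi(C)) with |G| = 4 for each irreducible chi in the table:
  <chi_rho, chi_0> = (1/4)[1*(9)*conj(1) + 1*(1 - 2*I)*conj(1) + 1*(1)*conj(1) + 1*(1 + 2*I)*conj(1)]
      = (1/4)[(9) + (1 - 2*I) + (1) + (1 + 2*I)] = 12/4 = 3
  <chi_rho, chi_1> = (1/4)[1*(9)*conj(1) + 1*(1 - 2*I)*conj(I) + 1*(1)*conj(-1) + 1*(1 + 2*I)*conj(-I)]
      = (1/4)[(9) + (-2 - I) + (-1) + (-2 + I)] = 4/4 = 1
  <chi_rho, chi_2> = (1/4)[1*(9)*conj(1) + 1*(1 - 2*I)*conj(-1) + 1*(1)*conj(1) + 1*(1 + 2*I)*conj(-1)]
      = (1/4)[(9) + (-1 + 2*I) + (1) + (-1 - 2*I)] = 8/4 = 2
  <chi_rho, chi_3> = (1/4)[1*(9)*conj(1) + 1*(1 - 2*I)*conj(-I) + 1*(1)*conj(-1) + 1*(1 + 2*I)*conj(I)]
      = (1/4)[(9) + (2 + I) + (-1) + (2 - I)] = 12/4 = 3
(Exp terms are combined using exp(i*s)*conj(exp(i*t)) = exp(i*(s-t)), and sums of them are collapsed using the identity that for every m > 1 the m distinct m-th roots of unity sum to 0, e.g. 1 + exp(2*I*pi/3) + exp(-2*I*pi/3) = 0.)
Dimension check: dim(rho) = sum (mult * dim) = 3*1 + 1*1 + 2*1 + 3*1 = 9 = chi_rho(e) = 9.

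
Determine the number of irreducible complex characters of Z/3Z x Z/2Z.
6

The number of irreducible complex representations of a finite group equals its number of conjugacy classes. Z/3Z x Z/2Z is abelian of order 6, so every element is its own conjugacy class: 6 classes, so Z/3Z x Z/2Z (order 6) has exactly 6 irreducible complex representations.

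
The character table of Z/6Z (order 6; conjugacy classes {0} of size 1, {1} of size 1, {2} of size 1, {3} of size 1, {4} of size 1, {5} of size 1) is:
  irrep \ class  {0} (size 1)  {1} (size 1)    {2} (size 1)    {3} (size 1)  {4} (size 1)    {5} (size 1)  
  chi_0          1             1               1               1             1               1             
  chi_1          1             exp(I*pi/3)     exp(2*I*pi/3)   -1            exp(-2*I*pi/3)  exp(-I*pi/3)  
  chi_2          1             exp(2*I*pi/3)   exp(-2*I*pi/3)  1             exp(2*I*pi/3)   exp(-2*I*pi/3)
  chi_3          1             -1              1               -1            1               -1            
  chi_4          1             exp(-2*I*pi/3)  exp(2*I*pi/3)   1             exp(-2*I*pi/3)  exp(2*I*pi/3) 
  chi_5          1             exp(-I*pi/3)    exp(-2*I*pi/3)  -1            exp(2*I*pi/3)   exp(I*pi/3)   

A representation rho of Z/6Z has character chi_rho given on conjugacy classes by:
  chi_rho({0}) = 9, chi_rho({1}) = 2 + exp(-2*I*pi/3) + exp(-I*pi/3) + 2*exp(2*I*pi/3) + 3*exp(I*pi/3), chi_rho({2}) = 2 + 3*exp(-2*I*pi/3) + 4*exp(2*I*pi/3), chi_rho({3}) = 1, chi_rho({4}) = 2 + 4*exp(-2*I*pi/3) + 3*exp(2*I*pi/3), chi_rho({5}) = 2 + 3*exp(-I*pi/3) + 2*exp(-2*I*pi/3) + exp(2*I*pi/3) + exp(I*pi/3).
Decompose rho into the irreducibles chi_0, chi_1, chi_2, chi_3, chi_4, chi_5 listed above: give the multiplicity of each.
Multiplicities: chi_0: 2, chi_1: 3, chi_2: 2, chi_3: 0, chi_4: 1, chi_5: 1.

Working: Use <chi_rho, chi> = (1/|G|) sum_C |C| * chi_rho(C) * conj(chi(C)) with |G| = 6 for each irreducible chi in the table:
  <chi_rho, chi_0> = (1/6)[1*(9)*conj(1) + 1*(2 + exp(-2*I*pi/3) + exp(-I*pi/3) + 2*exp(2*I*pi/3) + 3*exp(I*pi/3))*conj(1) + 1*(2 + 3*exp(-2*I*pi/3) + 4*exp(2*I*pi/3))*conj(1) + 1*(1)*conj(1) + 1*(2 + 4*exp(-2*I*pi/3) + 3*exp(2*I*pi/3))*conj(1) + 1*(2 + 3*exp(-I*pi/3) + 2*exp(-2*I*pi/3) + exp(2*I*pi/3) + exp(I*pi/3))*conj(1)]
      = (1/6)[(9) + (2 + exp(-2*I*pi/3) + exp(-I*pi/3) + 2*exp(2*I*pi/3) + 3*exp(I*pi/3)) + (2 + 3*exp(-2*I*pi/3) + 4*exp(2*I*pi/3)) + (1) + (2 + 4*exp(-2*I*pi/3) + 3*exp(2*I*pi/3)) + (2 + 3*exp(-I*pi/3) + 2*exp(-2*I*pi/3) + exp(2*I*pi/3) + exp(I*pi/3))] = 12/6 = 2
  <chi_rho, chi_1> = (1/6)[1*(9)*conj(1) + 1*(2 + exp(-2*I*pi/3) + exp(-I*pi/3) + 2*exp(2*I*pi/3) + 3*exp(I*pi/3))*conj(exp(I*pi/3)) + 1*(2 + 3*exp(-2*I*pi/3) + 4*exp(2*I*pi/3))*conj(exp(2*I*pi/3)) + 1*(1)*conj(-1) + 1*(2 + 4*exp(-2*I*pi/3) + 3*exp(2*I*pi/3))*conj(exp(-2*I*pi/3)) + 1*(2 + 3*exp(-I*pi/3) + 2*exp(-2*I*pi/3) + exp(2*I*pi/3) + exp(I*pi/3))*conj(exp(-I*pi/3))]
      = (1/6)[(9) + (2 + 2*exp(-I*pi/3) + exp(-2*I*pi/3) + 2*exp(I*pi/3)) + (4 + 2*exp(-2*I*pi/3) + 3*exp(2*I*pi/3)) + (-1) + (4 + 3*exp(-2*I*pi/3) + 2*exp(2*I*pi/3)) + (2 + 2*exp(-I*pi/3) + exp(2*I*pi/3) + 2*exp(I*pi/3))] = 18/6 = 3
  <chi_rho, chi_2> = (1/6)[1*(9)*conj(1) + 1*(2 + exp(-2*I*pi/3) + exp(-I*pi/3) + 2*exp(2*I*pi/3) + 3*exp(I*pi/3))*conj(exp(2*I*pi/3)) + 1*(2 + 3*exp(-2*I*pi/3) + 4*exp(2*I*pi/3))*conj(exp(-2*I*pi/3)) + 1*(1)*conj(1) + 1*(2 + 4*exp(-2*I*pi/3) + 3*exp(2*I*pi/3))*conj(exp(2*I*pi/3)) + 1*(2 + 3*exp(-I*pi/3) + 2*exp(-2*I*pi/3) + exp(2*I*pi/3) + exp(I*pi/3))*conj(exp(-2*I*pi/3))]
      = (1/6)[(9) + (1 + 3*exp(-I*pi/3) + 2*exp(-2*I*pi/3) + exp(2*I*pi/3)) + (3 + 4*exp(-2*I*pi/3) + 2*exp(2*I*pi/3)) + (1) + (3 + 2*exp(-2*I*pi/3) + 4*exp(2*I*pi/3)) + (1 + exp(-2*I*pi/3) + 2*exp(2*I*pi/3) + 3*exp(I*pi/3))] = 12/6 = 2
  <chi_rho, chi_3> = (1/6)[1*(9)*conj(1) + 1*(2 + exp(-2*I*pi/3) + exp(-I*pi/3) + 2*exp(2*I*pi/3) + 3*exp(I*pi/3))*conj(-1) + 1*(2 + 3*exp(-2*I*pi/3) + 4*exp(2*I*pi/3))*conj(1) + 1*(1)*conj(-1) + 1*(2 + 4*exp(-2*I*pi/3) + 3*exp(2*I*pi/3))*conj(1) + 1*(2 + 3*exp(-I*pi/3) + 2*exp(-2*I*pi/3) + exp(2*I*pi/3) + exp(I*pi/3))*conj(-1)]
      = (1/6)[(9) + (-2 - 3*exp(I*pi/3) - 2*exp(2*I*pi/3) - exp(-I*pi/3) - exp(-2*I*pi/3)) + (2 + 3*exp(-2*I*pi/3) + 4*exp(2*I*pi/3)) + (-1) + (2 + 4*exp(-2*I*pi/3) + 3*exp(2*I*pi/3)) + (-2 - exp(I*pi/3) - exp(2*I*pi/3) - 2*exp(-2*I*pi/3) - 3*exp(-I*pi/3))] = 0/6 = 0
  <chi_rho, chi_4> = (1/6)[1*(9)*conj(1) + 1*(2 + exp(-2*I*pi/3) + exp(-I*pi/3) + 2*exp(2*I*pi/3) + 3*exp(I*pi/3))*conj(exp(-2*I*pi/3)) + 1*(2 + 3*exp(-2*I*pi/3) + 4*exp(2*I*pi/3))*conj(exp(2*I*pi/3)) + 1*(1)*conj(1) + 1*(2 + 4*exp(-2*I*pi/3) + 3*exp(2*I*pi/3))*conj(exp(-2*I*pi/3)) + 1*(2 + 3*exp(-I*pi/3) + 2*exp(-2*I*pi/3) + exp(2*I*pi/3) + exp(I*pi/3))*conj(exp(2*I*pi/3))]
      = (1/6)[(9) + (-2 + 2*exp(-2*I*pi/3) + exp(I*pi/3) + 2*exp(2*I*pi/3)) + (4 + 2*exp(-2*I*pi/3) + 3*exp(2*I*pi/3)) + (1) + (4 + 3*exp(-2*I*pi/3) + 2*exp(2*I*pi/3)) + (-2 + 2*exp(-2*I*pi/3) + exp(-I*pi/3) + 2*exp(2*I*pi/3))] = 6/6 = 1
  <chi_rho, chi_5> = (1/6)[1*(9)*conj(1) + 1*(2 + exp(-2*I*pi/3) + exp(-I*pi/3) + 2*exp(2*I*pi/3) + 3*exp(I*pi/3))*conj(exp(-I*pi/3)) + 1*(2 + 3*exp(-2*I*pi/3) + 4*exp(2*I*pi/3))*conj(exp(-2*I*pi/3)) + 1*(1)*conj(-1) + 1*(2 + 4*exp(-2*I*pi/3) + 3*exp(2*I*pi/3))*conj(exp(2*I*pi/3)) + 1*(2 + 3*exp(-I*pi/3) + 2*exp(-2*I*pi/3) + exp(2*I*pi/3) + exp(I*pi/3))*conj(exp(I*pi/3))]
      = (1/6)[(9) + (-1 + exp(-I*pi/3) + 2*exp(I*pi/3) + 3*exp(2*I*pi/3)) + (3 + 4*exp(-2*I*pi/3) + 2*exp(2*I*pi/3)) + (-1) + (3 + 2*exp(-2*I*pi/3) + 4*exp(2*I*pi/3)) + (-1 + 3*exp(-2*I*pi/3) + 2*exp(-I*pi/3) + exp(I*pi/3))] = 6/6 = 1
(Exp terms are combined using exp(i*s)*conj(exp(i*t)) = exp(i*(s-t)), and sums of them are collapsed using the identity that for every m > 1 the m distinct m-th roots of unity sum to 0, e.g. 1 + exp(2*I*pi/3) + exp(-2*I*pi/3) = 0.)
Dimension check: dim(rho) = sum (mult * dim) = 2*1 + 3*1 + 2*1 + 0*1 + 1*1 + 1*1 = 9 = chi_rho(e) = 9.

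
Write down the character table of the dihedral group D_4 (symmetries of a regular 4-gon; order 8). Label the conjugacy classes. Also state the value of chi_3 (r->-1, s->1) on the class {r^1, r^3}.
Conjugacy classes: {e} of size 1, {r^2} of size 1, {r^1, r^3} of size 2, {s, sr^2, ...} of size 2, {sr, sr^3, ...} of size 2.
Character table:
  irrep \ class              {e} (size 1)  {r^2} (size 1)  {r^1, r^3} (size 2)  {s, sr^2, ...} (size 2)  {sr, sr^3, ...} (size 2)
  chi_1 (triv)               1             1               1                    1                        1                       
  chi_2 (sign: r->1, s->-1)  1             1               1                    -1                       -1                      
  chi_3 (r->-1, s->1)        1             1               -1                   1                        -1                      
  chi_4 (r->-1, s->-1)       1             1               -1                   -1                       1                       
  chi_5 (2d, j=1)            2             -2              0                    0                        0                       

Spot check: chi_3 (r->-1, s->1) on {r^1, r^3} = -1.

Derivation: D_4 has order 2*4 = 8 with 5 conjugacy classes, hence 5 irreducibles. Sum of squared dims 1 + 1 + 1 + 1 + 4 = 8 = |G|. Linear characters come from the abelianisation; the 2-dimensional irreps have character r^k -> 2*cos(2*pi*j*k/4), reflections -> 0.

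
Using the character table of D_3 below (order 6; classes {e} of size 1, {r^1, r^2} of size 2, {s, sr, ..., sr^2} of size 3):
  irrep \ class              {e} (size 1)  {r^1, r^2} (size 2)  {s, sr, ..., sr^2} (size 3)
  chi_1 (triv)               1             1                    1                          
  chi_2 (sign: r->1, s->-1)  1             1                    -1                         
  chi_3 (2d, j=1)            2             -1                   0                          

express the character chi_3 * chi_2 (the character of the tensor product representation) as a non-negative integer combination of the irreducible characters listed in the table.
chi_3 tensor chi_2 = chi_3 (all other irreducibles have multiplicity 0).

Details: The character of a tensor product is the pointwise product (chi_3 * chi_2)(C) = chi_3(C) * chi_2(C):
  {e}: (2)*(1), {r^1, r^2}: (-1)*(1), {s, sr, ..., sr^2}: (0)*(-1)
so (chi_3 * chi_2) takes values
  {e} -> 2, {r^1, r^2} -> -1, {s, sr, ..., sr^2} -> 0.
Now take the inner product of this character with each irreducible chi from the table, <chi_3*chi_2, chi> = (1/6) sum_C |C| (chi_3*chi_2)(C) conj(chi(C)):
  <chi_3*chi_2, chi_1> = (1/6)[1*(2)*conj(1) + 2*(-1)*conj(1) + 3*(0)*conj(1)]
      = (1/6)[(2) + (-2) + (0)] = 0/6 = 0
  <chi_3*chi_2, chi_2> = (1/6)[1*(2)*conj(1) + 2*(-1)*conj(1) + 3*(0)*conj(-1)]
      = (1/6)[(2) + (-2) + (0)] = 0/6 = 0
  <chi_3*chi_2, chi_3> = (1/6)[1*(2)*conj(2) + 2*(-1)*conj(-1) + 3*(0)*conj(0)]
      = (1/6)[(4) + (2) + (0)] = 6/6 = 1
Hence the multiplicities are chi_3: 1. Dimension check: dim(chi_3)*dim(chi_2) = 2*1 = 2 and sum (mult * dim) = 1*2 = 2.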